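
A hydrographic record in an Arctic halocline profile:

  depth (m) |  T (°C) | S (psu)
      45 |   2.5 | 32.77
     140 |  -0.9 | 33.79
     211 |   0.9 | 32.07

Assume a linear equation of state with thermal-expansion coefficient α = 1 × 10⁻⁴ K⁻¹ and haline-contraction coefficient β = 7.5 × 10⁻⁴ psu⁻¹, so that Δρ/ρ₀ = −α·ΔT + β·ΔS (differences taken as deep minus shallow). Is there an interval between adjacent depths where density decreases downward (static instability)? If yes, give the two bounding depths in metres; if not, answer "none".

140–211 m

Evaluate Δρ/ρ₀ = −αΔT + βΔS across each adjacent pair:
  45–140 m: −αΔT+βΔS = −(1 × 10⁻⁴)(-3.4)+(7.5 × 10⁻⁴)(+1.02) = 1.1 × 10⁻³ → stable
  140–211 m: −αΔT+βΔS = −(1 × 10⁻⁴)(+1.8)+(7.5 × 10⁻⁴)(-1.72) = -1.5 × 10⁻³ → UNSTABLE
The 140–211 m interval has Δρ < 0: lighter water underlies denser water.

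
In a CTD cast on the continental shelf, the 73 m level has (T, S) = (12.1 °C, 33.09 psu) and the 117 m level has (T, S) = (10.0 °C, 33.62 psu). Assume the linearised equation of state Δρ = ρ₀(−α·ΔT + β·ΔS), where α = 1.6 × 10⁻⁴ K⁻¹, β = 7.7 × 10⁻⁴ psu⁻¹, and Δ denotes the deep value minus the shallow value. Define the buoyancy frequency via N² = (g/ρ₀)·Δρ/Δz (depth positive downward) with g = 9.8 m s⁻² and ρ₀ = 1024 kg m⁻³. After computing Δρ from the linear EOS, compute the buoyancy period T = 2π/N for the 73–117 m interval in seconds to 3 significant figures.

488 s

ΔT = -2.1 K, ΔS = +0.53 psu (deep − shallow).
Δρ/ρ₀ = −αΔT + βΔS = 3.36 × 10⁻⁴ + 4.081 × 10⁻⁴ = 7.441 × 10⁻⁴, so Δρ ≈ 0.7620 kg m⁻³.
N² = (g/ρ₀)·Δρ/Δz = g·(Δρ/ρ₀)/Δz = 9.8 × 7.441 × 10⁻⁴ / 44 = 1.6573 × 10⁻⁴ s⁻².
N = √(1.6573 × 10⁻⁴) = 0.012874 rad s⁻¹ → T = 2π/N = 488.05 s ≈ 488 s.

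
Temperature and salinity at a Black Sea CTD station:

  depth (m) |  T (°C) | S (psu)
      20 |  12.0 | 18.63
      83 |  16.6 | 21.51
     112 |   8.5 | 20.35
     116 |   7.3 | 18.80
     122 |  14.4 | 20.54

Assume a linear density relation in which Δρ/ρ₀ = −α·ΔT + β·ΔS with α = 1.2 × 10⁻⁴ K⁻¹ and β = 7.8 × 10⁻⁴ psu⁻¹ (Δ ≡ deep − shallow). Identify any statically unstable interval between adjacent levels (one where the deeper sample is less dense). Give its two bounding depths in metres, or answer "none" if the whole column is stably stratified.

112–116 m

Evaluate Δρ/ρ₀ = −αΔT + βΔS across each adjacent pair:
  20–83 m: −αΔT+βΔS = −(1.2 × 10⁻⁴)(+4.6)+(7.8 × 10⁻⁴)(+2.88) = 1.7 × 10⁻³ → stable
  83–112 m: −αΔT+βΔS = −(1.2 × 10⁻⁴)(-8.1)+(7.8 × 10⁻⁴)(-1.16) = 6.7 × 10⁻⁵ → stable
  112–116 m: −αΔT+βΔS = −(1.2 × 10⁻⁴)(-1.2)+(7.8 × 10⁻⁴)(-1.55) = -1.1 × 10⁻³ → UNSTABLE
  116–122 m: −αΔT+βΔS = −(1.2 × 10⁻⁴)(+7.1)+(7.8 × 10⁻⁴)(+1.74) = 5.1 × 10⁻⁴ → stable
The 112–116 m interval has Δρ < 0: lighter water underlies denser water.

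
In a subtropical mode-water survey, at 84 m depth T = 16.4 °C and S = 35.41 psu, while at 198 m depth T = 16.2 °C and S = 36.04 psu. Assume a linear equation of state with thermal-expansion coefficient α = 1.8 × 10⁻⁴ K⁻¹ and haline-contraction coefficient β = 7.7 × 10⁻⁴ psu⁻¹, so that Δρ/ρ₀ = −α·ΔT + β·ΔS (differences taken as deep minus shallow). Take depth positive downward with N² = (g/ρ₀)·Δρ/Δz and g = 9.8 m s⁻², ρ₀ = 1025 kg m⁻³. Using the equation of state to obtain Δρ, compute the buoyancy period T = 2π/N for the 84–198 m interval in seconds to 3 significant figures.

ΔT = -0.2 K, ΔS = +0.63 psu (deep − shallow).
Δρ/ρ₀ = −αΔT + βΔS = 3.60 × 10⁻⁵ + 4.851 × 10⁻⁴ = 5.211 × 10⁻⁴, so Δρ ≈ 0.5341 kg m⁻³.
N² = (g/ρ₀)·Δρ/Δz = g·(Δρ/ρ₀)/Δz = 9.8 × 5.211 × 10⁻⁴ / 114 = 4.4796 × 10⁻⁵ s⁻².
N = √(4.4796 × 10⁻⁵) = 6.6930 × 10⁻³ rad s⁻¹ → T = 2π/N = 938.77 s ≈ 939 s.

939 s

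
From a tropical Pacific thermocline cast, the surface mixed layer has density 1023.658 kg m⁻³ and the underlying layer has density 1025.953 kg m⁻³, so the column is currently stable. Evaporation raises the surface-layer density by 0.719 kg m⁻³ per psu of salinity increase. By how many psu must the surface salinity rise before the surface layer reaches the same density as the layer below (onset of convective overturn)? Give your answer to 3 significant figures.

3.19 psu

Density deficit of the surface layer: 1025.953 − 1023.658 = 2.295 kg m⁻³.
Required change = 2.295 / 0.719 = 3.19 psu.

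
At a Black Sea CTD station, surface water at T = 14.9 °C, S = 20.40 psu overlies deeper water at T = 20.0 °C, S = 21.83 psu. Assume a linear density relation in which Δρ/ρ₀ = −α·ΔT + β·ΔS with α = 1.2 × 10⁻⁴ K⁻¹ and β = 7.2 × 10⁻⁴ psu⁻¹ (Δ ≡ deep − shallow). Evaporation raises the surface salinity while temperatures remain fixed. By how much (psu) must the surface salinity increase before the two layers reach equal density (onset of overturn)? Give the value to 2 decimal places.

Neutral buoyancy requires −α(T_deep − T_surf) + β(S_deep − S_surf′) = 0.
S_surf′ = S_deep − (α/β)·ΔT = 21.83 − (1.2 × 10⁻⁴/7.2 × 10⁻⁴)·(+5.1) = 20.9800 psu.
Increase required: 20.9800 − 20.40 = 0.5800 psu.

0.58 psu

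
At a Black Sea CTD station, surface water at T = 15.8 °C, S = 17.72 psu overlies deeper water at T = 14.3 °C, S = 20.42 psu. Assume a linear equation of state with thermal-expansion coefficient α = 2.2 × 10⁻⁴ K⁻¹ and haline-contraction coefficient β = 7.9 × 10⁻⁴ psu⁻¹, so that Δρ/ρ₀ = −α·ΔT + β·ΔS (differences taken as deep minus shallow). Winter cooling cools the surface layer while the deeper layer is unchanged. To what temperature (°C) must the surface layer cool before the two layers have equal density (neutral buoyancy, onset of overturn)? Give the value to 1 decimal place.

4.6 °C

Neutral buoyancy requires Δρ = 0, i.e. −α(T_deep − T_surf′) + β(S_deep − S_surf) = 0.
T_surf′ = T_deep − (β/α)·ΔS = 14.3 − (7.9 × 10⁻⁴/2.2 × 10⁻⁴)·(+2.70) = 4.605 °C.
Cooling required: 15.8 − (4.605) = 11.195 °C.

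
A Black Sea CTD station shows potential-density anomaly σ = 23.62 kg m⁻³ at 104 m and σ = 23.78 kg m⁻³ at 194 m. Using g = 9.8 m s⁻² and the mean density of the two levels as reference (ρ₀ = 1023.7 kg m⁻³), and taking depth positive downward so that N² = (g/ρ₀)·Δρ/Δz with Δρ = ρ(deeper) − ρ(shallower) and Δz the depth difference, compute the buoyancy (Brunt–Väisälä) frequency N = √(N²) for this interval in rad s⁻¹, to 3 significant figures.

4.13 × 10⁻³ rad s⁻¹

Δρ = 1023.78 − 1023.62 = 0.16 kg m⁻³ over Δz = 194 − 104 = 90 m.
N² = (9.8/1023.7) × (0.16/90) = 1.7019 × 10⁻⁵ s⁻².
N = √(1.7019 × 10⁻⁵) = 4.1254 × 10⁻³ rad s⁻¹ ≈ 4.13 × 10⁻³ rad s⁻¹.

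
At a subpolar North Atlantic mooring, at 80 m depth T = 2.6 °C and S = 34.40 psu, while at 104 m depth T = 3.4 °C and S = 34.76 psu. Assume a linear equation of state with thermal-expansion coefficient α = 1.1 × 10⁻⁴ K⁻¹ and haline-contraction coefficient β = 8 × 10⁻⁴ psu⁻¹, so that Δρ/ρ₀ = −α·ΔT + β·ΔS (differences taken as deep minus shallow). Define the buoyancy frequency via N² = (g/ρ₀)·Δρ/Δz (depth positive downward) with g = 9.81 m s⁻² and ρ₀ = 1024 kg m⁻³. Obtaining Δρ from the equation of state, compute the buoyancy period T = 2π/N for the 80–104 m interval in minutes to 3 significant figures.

11.6 min

ΔT = +0.8 K, ΔS = +0.36 psu (deep − shallow).
Δρ/ρ₀ = −αΔT + βΔS = -8.80 × 10⁻⁵ + 2.88 × 10⁻⁴ = 2.00 × 10⁻⁴, so Δρ ≈ 0.2048 kg m⁻³.
N² = (g/ρ₀)·Δρ/Δz = g·(Δρ/ρ₀)/Δz = 9.81 × 2.00 × 10⁻⁴ / 24 = 8.1750 × 10⁻⁵ s⁻².
N = √(8.1750 × 10⁻⁵) = 9.0416 × 10⁻³ rad s⁻¹ → T = 2π/N = 694.92 s = 11.582 min ≈ 11.6 min.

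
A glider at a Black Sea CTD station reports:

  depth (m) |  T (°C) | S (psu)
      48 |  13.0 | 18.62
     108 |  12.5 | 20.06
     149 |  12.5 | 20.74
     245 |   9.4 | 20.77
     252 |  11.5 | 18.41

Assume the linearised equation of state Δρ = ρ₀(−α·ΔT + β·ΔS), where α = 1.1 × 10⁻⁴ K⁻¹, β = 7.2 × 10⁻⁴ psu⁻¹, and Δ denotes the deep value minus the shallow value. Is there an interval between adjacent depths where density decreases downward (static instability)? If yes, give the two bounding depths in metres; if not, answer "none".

Evaluate Δρ/ρ₀ = −αΔT + βΔS across each adjacent pair:
  48–108 m: −αΔT+βΔS = −(1.1 × 10⁻⁴)(-0.5)+(7.2 × 10⁻⁴)(+1.44) = 1.1 × 10⁻³ → stable
  108–149 m: −αΔT+βΔS = −(1.1 × 10⁻⁴)(+0.0)+(7.2 × 10⁻⁴)(+0.68) = 4.9 × 10⁻⁴ → stable
  149–245 m: −αΔT+βΔS = −(1.1 × 10⁻⁴)(-3.1)+(7.2 × 10⁻⁴)(+0.03) = 3.6 × 10⁻⁴ → stable
  245–252 m: −αΔT+βΔS = −(1.1 × 10⁻⁴)(+2.1)+(7.2 × 10⁻⁴)(-2.36) = -1.9 × 10⁻³ → UNSTABLE
The 245–252 m interval has Δρ < 0: lighter water underlies denser water.

245–252 m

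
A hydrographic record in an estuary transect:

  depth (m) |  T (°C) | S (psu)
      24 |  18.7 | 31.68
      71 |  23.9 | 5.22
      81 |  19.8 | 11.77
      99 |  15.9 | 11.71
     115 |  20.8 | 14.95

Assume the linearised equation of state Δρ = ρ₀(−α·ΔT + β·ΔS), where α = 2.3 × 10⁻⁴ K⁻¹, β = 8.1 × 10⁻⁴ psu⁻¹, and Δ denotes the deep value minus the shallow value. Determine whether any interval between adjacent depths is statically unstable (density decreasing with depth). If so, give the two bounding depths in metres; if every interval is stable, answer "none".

Evaluate Δρ/ρ₀ = −αΔT + βΔS across each adjacent pair:
  24–71 m: −αΔT+βΔS = −(2.3 × 10⁻⁴)(+5.2)+(8.1 × 10⁻⁴)(-26.46) = -0.023 → UNSTABLE
  71–81 m: −αΔT+βΔS = −(2.3 × 10⁻⁴)(-4.1)+(8.1 × 10⁻⁴)(+6.55) = 6.2 × 10⁻³ → stable
  81–99 m: −αΔT+βΔS = −(2.3 × 10⁻⁴)(-3.9)+(8.1 × 10⁻⁴)(-0.06) = 8.5 × 10⁻⁴ → stable
  99–115 m: −αΔT+βΔS = −(2.3 × 10⁻⁴)(+4.9)+(8.1 × 10⁻⁴)(+3.24) = 1.5 × 10⁻³ → stable
The 24–71 m interval has Δρ < 0: lighter water underlies denser water.

24–71 m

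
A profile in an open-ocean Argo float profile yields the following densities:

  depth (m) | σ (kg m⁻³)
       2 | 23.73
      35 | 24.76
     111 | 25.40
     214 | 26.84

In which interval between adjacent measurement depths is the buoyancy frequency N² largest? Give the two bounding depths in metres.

2–35 m

Compute the density gradient over each adjacent pair:
  2–35 m: Δρ/Δz = 1.03/33 = 0.031 kg m⁻⁴
  35–111 m: Δρ/Δz = 0.64/76 = 8.4 × 10⁻³ kg m⁻⁴
  111–214 m: Δρ/Δz = 1.44/103 = 0.014 kg m⁻⁴
The largest gradient is in the 2–35 m interval — the pycnocline.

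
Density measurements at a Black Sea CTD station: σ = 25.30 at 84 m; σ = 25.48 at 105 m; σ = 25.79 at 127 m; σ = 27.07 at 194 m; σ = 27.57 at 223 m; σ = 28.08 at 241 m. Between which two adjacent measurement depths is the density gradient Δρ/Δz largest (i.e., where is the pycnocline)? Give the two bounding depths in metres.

Compute the density gradient over each adjacent pair:
  84–105 m: Δρ/Δz = 0.18/21 = 8.6 × 10⁻³ kg m⁻⁴
  105–127 m: Δρ/Δz = 0.31/22 = 0.014 kg m⁻⁴
  127–194 m: Δρ/Δz = 1.28/67 = 0.019 kg m⁻⁴
  194–223 m: Δρ/Δz = 0.50/29 = 0.017 kg m⁻⁴
  223–241 m: Δρ/Δz = 0.51/18 = 0.028 kg m⁻⁴
The largest gradient is in the 223–241 m interval — the pycnocline.

223–241 m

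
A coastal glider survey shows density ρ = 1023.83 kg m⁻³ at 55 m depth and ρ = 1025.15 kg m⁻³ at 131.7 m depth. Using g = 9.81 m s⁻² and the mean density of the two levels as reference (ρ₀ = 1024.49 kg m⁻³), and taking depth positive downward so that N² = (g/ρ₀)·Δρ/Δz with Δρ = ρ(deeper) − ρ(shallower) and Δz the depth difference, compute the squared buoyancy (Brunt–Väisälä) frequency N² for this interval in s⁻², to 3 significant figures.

1.65 × 10⁻⁴ s⁻²

Δρ = 1025.15 − 1023.83 = 1.32 kg m⁻³ over Δz = 131.7 − 55 = 76.7 m.
N² = (9.81/1024.49) × (1.32/76.7) = 1.6479 × 10⁻⁴ s⁻² ≈ 1.65 × 10⁻⁴ s⁻².
A positive N² confirms static stability across the interval.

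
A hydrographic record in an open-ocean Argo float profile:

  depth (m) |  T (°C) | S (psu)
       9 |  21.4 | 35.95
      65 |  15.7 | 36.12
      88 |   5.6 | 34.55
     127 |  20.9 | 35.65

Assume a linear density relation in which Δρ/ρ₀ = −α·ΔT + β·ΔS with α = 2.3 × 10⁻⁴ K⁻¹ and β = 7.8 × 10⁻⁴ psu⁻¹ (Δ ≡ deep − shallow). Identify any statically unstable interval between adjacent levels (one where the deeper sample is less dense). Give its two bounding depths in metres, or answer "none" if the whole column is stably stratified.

88–127 m

Evaluate Δρ/ρ₀ = −αΔT + βΔS across each adjacent pair:
  9–65 m: −αΔT+βΔS = −(2.3 × 10⁻⁴)(-5.7)+(7.8 × 10⁻⁴)(+0.17) = 1.4 × 10⁻³ → stable
  65–88 m: −αΔT+βΔS = −(2.3 × 10⁻⁴)(-10.1)+(7.8 × 10⁻⁴)(-1.57) = 1.1 × 10⁻³ → stable
  88–127 m: −αΔT+βΔS = −(2.3 × 10⁻⁴)(+15.3)+(7.8 × 10⁻⁴)(+1.10) = -2.7 × 10⁻³ → UNSTABLE
The 88–127 m interval has Δρ < 0: lighter water underlies denser water.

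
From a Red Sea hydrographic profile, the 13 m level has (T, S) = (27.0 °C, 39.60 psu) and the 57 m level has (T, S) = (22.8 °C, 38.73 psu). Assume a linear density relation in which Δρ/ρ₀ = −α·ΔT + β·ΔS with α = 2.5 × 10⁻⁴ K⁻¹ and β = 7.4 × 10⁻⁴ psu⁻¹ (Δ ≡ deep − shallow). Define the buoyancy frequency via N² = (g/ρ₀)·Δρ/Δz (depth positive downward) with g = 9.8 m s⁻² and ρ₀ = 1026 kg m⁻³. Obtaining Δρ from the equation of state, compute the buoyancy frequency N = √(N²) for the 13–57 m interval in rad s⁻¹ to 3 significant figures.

ΔT = -4.2 K, ΔS = -0.87 psu (deep − shallow).
Δρ/ρ₀ = −αΔT + βΔS = 1.05 × 10⁻³ − 6.438 × 10⁻⁴ = 4.062 × 10⁻⁴, so Δρ ≈ 0.4168 kg m⁻³.
N² = (g/ρ₀)·Δρ/Δz = g·(Δρ/ρ₀)/Δz = 9.8 × 4.062 × 10⁻⁴ / 44 = 9.0472 × 10⁻⁵ s⁻².
N = √(9.0472 × 10⁻⁵) = 9.5117 × 10⁻³ rad s⁻¹ ≈ 9.51 × 10⁻³ rad s⁻¹.

9.51 × 10⁻³ rad s⁻¹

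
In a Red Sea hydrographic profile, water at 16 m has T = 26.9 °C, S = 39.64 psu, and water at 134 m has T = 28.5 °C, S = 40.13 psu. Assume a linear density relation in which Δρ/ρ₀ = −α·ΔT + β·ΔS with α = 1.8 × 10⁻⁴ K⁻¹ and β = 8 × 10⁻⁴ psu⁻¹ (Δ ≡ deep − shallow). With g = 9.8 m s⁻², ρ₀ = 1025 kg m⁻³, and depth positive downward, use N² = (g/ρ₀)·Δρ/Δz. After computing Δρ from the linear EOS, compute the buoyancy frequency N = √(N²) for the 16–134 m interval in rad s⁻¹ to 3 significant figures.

2.94 × 10⁻³ rad s⁻¹

ΔT = +1.6 K, ΔS = +0.49 psu (deep − shallow).
Δρ/ρ₀ = −αΔT + βΔS = -2.88 × 10⁻⁴ + 3.92 × 10⁻⁴ = 1.04 × 10⁻⁴, so Δρ ≈ 0.1066 kg m⁻³.
N² = (g/ρ₀)·Δρ/Δz = g·(Δρ/ρ₀)/Δz = 9.8 × 1.04 × 10⁻⁴ / 118 = 8.6373 × 10⁻⁶ s⁻².
N = √(8.6373 × 10⁻⁶) = 2.9389 × 10⁻³ rad s⁻¹ ≈ 2.94 × 10⁻³ rad s⁻¹.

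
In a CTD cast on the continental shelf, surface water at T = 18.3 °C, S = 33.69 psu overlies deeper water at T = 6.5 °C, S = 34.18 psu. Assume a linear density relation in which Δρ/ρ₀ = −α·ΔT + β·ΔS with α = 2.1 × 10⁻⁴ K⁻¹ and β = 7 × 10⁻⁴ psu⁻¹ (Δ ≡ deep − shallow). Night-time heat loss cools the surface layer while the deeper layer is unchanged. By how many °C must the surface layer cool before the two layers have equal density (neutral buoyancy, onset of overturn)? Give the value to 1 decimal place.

Neutral buoyancy requires Δρ = 0, i.e. −α(T_deep − T_surf′) + β(S_deep − S_surf) = 0.
T_surf′ = T_deep − (β/α)·ΔS = 6.5 − (7 × 10⁻⁴/2.1 × 10⁻⁴)·(+0.49) = 4.867 °C.
Cooling required: 18.3 − (4.867) = 13.433 °C.

13.4 °C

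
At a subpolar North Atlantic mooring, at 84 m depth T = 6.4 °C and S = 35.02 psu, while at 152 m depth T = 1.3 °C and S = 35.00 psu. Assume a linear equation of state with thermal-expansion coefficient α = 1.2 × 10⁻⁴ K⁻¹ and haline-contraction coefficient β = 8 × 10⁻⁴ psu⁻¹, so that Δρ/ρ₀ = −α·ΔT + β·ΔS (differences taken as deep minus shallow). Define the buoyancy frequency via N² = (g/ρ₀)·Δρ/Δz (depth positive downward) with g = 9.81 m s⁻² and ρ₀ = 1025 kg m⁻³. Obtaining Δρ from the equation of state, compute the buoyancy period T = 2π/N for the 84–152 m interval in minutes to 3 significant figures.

11.3 min

ΔT = -5.1 K, ΔS = -0.02 psu (deep − shallow).
Δρ/ρ₀ = −αΔT + βΔS = 6.12 × 10⁻⁴ − 1.60 × 10⁻⁵ = 5.96 × 10⁻⁴, so Δρ ≈ 0.6109 kg m⁻³.
N² = (g/ρ₀)·Δρ/Δz = g·(Δρ/ρ₀)/Δz = 9.81 × 5.96 × 10⁻⁴ / 68 = 8.5982 × 10⁻⁵ s⁻².
N = √(8.5982 × 10⁻⁵) = 9.2726 × 10⁻³ rad s⁻¹ → T = 2π/N = 677.61 s = 11.293 min ≈ 11.3 min.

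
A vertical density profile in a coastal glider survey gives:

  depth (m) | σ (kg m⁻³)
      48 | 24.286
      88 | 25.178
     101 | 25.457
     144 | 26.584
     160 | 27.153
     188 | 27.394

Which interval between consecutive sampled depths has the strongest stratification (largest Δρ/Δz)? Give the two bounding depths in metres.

144–160 m

Compute the density gradient over each adjacent pair:
  48–88 m: Δρ/Δz = 0.892/40 = 0.022 kg m⁻⁴
  88–101 m: Δρ/Δz = 0.279/13 = 0.021 kg m⁻⁴
  101–144 m: Δρ/Δz = 1.127/43 = 0.026 kg m⁻⁴
  144–160 m: Δρ/Δz = 0.569/16 = 0.036 kg m⁻⁴
  160–188 m: Δρ/Δz = 0.241/28 = 8.6 × 10⁻³ kg m⁻⁴
The largest gradient is in the 144–160 m interval — the pycnocline.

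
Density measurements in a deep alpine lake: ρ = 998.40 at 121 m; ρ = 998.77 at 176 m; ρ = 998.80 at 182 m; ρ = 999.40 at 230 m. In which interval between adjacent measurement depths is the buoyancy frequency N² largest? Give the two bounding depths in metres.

182–230 m

Compute the density gradient over each adjacent pair:
  121–176 m: Δρ/Δz = 0.37/55 = 6.7 × 10⁻³ kg m⁻⁴
  176–182 m: Δρ/Δz = 0.03/6 = 5.0 × 10⁻³ kg m⁻⁴
  182–230 m: Δρ/Δz = 0.60/48 = 0.012 kg m⁻⁴
The largest gradient is in the 182–230 m interval — the pycnocline.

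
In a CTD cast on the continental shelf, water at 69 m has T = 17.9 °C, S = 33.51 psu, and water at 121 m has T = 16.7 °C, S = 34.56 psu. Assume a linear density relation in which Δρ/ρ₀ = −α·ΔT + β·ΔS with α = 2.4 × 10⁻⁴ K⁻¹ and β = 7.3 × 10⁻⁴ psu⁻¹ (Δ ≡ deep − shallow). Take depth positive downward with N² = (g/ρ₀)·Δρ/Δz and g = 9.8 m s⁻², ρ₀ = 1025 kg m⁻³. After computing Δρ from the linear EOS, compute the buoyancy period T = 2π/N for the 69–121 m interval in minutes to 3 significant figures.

7.43 min

ΔT = -1.2 K, ΔS = +1.05 psu (deep − shallow).
Δρ/ρ₀ = −αΔT + βΔS = 2.88 × 10⁻⁴ + 7.665 × 10⁻⁴ = 1.0545 × 10⁻³, so Δρ ≈ 1.081 kg m⁻³.
N² = (g/ρ₀)·Δρ/Δz = g·(Δρ/ρ₀)/Δz = 9.8 × 1.0545 × 10⁻³ / 52 = 1.9873 × 10⁻⁴ s⁻².
N = √(1.9873 × 10⁻⁴) = 0.014097 rad s⁻¹ → T = 2π/N = 445.71 s = 7.4285 min ≈ 7.43 min.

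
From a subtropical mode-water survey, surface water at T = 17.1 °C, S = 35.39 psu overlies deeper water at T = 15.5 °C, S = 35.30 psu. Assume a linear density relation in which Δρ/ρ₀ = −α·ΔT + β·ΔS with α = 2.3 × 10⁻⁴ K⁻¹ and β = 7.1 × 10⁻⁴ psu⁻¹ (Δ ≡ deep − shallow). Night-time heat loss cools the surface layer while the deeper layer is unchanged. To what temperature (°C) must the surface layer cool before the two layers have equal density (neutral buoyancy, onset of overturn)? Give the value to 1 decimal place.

15.8 °C

Neutral buoyancy requires Δρ = 0, i.e. −α(T_deep − T_surf′) + β(S_deep − S_surf) = 0.
T_surf′ = T_deep − (β/α)·ΔS = 15.5 − (7.1 × 10⁻⁴/2.3 × 10⁻⁴)·(-0.09) = 15.778 °C.
Cooling required: 17.1 − (15.778) = 1.322 °C.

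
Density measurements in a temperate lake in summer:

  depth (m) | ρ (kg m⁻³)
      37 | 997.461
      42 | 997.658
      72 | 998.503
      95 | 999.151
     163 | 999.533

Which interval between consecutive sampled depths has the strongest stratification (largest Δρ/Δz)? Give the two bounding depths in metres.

Compute the density gradient over each adjacent pair:
  37–42 m: Δρ/Δz = 0.197/5 = 0.039 kg m⁻⁴
  42–72 m: Δρ/Δz = 0.845/30 = 0.028 kg m⁻⁴
  72–95 m: Δρ/Δz = 0.648/23 = 0.028 kg m⁻⁴
  95–163 m: Δρ/Δz = 0.382/68 = 5.6 × 10⁻³ kg m⁻⁴
The largest gradient is in the 37–42 m interval — the pycnocline.

37–42 m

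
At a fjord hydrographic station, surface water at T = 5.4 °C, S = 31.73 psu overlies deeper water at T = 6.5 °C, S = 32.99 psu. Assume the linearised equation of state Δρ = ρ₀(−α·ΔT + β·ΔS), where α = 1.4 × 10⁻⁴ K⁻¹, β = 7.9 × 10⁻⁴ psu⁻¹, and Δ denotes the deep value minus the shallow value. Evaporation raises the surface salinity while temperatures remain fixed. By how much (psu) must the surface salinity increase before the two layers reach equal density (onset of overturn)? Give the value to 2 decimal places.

1.07 psu

Neutral buoyancy requires −α(T_deep − T_surf) + β(S_deep − S_surf′) = 0.
S_surf′ = S_deep − (α/β)·ΔT = 32.99 − (1.4 × 10⁻⁴/7.9 × 10⁻⁴)·(+1.1) = 32.7951 psu.
Increase required: 32.7951 − 31.73 = 1.0651 psu.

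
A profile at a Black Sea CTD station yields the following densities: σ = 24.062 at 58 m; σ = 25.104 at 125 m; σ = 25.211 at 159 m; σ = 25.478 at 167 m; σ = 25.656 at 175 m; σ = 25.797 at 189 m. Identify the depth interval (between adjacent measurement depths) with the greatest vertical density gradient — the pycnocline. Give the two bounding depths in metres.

Compute the density gradient over each adjacent pair:
  58–125 m: Δρ/Δz = 1.042/67 = 0.016 kg m⁻⁴
  125–159 m: Δρ/Δz = 0.107/34 = 3.1 × 10⁻³ kg m⁻⁴
  159–167 m: Δρ/Δz = 0.267/8 = 0.033 kg m⁻⁴
  167–175 m: Δρ/Δz = 0.178/8 = 0.022 kg m⁻⁴
  175–189 m: Δρ/Δz = 0.141/14 = 0.010 kg m⁻⁴
The largest gradient is in the 159–167 m interval — the pycnocline.

159–167 m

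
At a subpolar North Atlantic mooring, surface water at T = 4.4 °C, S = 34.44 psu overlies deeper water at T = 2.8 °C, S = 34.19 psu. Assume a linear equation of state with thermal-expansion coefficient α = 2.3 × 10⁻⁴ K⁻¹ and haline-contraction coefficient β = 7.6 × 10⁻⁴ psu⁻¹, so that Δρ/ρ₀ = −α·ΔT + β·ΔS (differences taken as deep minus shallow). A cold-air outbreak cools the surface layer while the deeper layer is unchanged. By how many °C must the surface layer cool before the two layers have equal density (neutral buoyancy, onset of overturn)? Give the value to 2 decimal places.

0.77 °C

Neutral buoyancy requires Δρ = 0, i.e. −α(T_deep − T_surf′) + β(S_deep − S_surf) = 0.
T_surf′ = T_deep − (β/α)·ΔS = 2.8 − (7.6 × 10⁻⁴/2.3 × 10⁻⁴)·(-0.25) = 3.6261 °C.
Cooling required: 4.4 − (3.6261) = 0.7739 °C.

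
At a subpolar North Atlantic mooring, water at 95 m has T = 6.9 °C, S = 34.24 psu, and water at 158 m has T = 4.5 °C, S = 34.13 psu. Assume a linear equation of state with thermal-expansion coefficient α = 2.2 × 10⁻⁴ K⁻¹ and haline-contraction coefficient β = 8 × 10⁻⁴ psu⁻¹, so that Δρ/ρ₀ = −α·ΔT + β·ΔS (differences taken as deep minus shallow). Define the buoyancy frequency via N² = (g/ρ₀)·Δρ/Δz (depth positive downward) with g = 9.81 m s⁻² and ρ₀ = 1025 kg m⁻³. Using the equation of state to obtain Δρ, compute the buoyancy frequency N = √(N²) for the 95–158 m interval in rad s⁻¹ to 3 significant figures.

ΔT = -2.4 K, ΔS = -0.11 psu (deep − shallow).
Δρ/ρ₀ = −αΔT + βΔS = 5.28 × 10⁻⁴ − 8.80 × 10⁻⁵ = 4.40 × 10⁻⁴, so Δρ ≈ 0.4510 kg m⁻³.
N² = (g/ρ₀)·Δρ/Δz = g·(Δρ/ρ₀)/Δz = 9.81 × 4.40 × 10⁻⁴ / 63 = 6.8514 × 10⁻⁵ s⁻².
N = √(6.8514 × 10⁻⁵) = 8.2773 × 10⁻³ rad s⁻¹ ≈ 8.28 × 10⁻³ rad s⁻¹.

8.28 × 10⁻³ rad s⁻¹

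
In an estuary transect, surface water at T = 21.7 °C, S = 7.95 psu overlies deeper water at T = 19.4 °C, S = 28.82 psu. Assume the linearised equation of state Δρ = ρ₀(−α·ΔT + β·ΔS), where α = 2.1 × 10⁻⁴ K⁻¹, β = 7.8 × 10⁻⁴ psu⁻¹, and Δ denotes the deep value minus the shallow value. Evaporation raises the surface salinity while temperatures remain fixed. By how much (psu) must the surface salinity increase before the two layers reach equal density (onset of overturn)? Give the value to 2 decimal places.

Neutral buoyancy requires −α(T_deep − T_surf) + β(S_deep − S_surf′) = 0.
S_surf′ = S_deep − (α/β)·ΔT = 28.82 − (2.1 × 10⁻⁴/7.8 × 10⁻⁴)·(-2.3) = 29.4392 psu.
Increase required: 29.4392 − 7.95 = 21.4892 psu.

21.49 psu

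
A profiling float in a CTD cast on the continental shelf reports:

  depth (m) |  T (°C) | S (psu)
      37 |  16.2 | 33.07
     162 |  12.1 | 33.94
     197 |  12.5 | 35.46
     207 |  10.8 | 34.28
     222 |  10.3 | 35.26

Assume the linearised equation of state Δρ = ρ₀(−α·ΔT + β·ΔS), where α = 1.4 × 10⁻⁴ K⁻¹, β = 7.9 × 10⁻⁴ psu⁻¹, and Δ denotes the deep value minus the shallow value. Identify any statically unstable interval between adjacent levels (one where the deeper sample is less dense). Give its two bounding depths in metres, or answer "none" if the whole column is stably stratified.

197–207 m

Evaluate Δρ/ρ₀ = −αΔT + βΔS across each adjacent pair:
  37–162 m: −αΔT+βΔS = −(1.4 × 10⁻⁴)(-4.1)+(7.9 × 10⁻⁴)(+0.87) = 1.3 × 10⁻³ → stable
  162–197 m: −αΔT+βΔS = −(1.4 × 10⁻⁴)(+0.4)+(7.9 × 10⁻⁴)(+1.52) = 1.1 × 10⁻³ → stable
  197–207 m: −αΔT+βΔS = −(1.4 × 10⁻⁴)(-1.7)+(7.9 × 10⁻⁴)(-1.18) = -6.9 × 10⁻⁴ → UNSTABLE
  207–222 m: −αΔT+βΔS = −(1.4 × 10⁻⁴)(-0.5)+(7.9 × 10⁻⁴)(+0.98) = 8.4 × 10⁻⁴ → stable
The 197–207 m interval has Δρ < 0: lighter water underlies denser water.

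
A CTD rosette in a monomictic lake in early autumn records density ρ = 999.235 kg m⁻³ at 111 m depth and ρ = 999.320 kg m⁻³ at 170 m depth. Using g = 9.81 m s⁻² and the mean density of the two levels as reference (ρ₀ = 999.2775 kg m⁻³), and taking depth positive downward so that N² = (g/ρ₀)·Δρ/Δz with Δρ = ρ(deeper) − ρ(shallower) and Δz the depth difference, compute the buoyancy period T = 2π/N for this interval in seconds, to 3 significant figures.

Δρ = 999.320 − 999.235 = 0.085 kg m⁻³ over Δz = 170 − 111 = 59 m.
N² = (9.81/999.2775) × (0.085/59) = 1.4143 × 10⁻⁵ s⁻².
N = √(1.4143 × 10⁻⁵) = 3.7607 × 10⁻³ rad s⁻¹, so T = 2π/N = 1.6707 × 10³ s ≈ 1.67 × 10³ s.

1.67 × 10³ s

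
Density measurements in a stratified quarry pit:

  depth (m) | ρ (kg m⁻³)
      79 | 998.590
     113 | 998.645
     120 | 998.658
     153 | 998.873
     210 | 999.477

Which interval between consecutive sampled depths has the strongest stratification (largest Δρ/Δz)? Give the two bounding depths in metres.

Compute the density gradient over each adjacent pair:
  79–113 m: Δρ/Δz = 0.055/34 = 1.6 × 10⁻³ kg m⁻⁴
  113–120 m: Δρ/Δz = 0.013/7 = 1.9 × 10⁻³ kg m⁻⁴
  120–153 m: Δρ/Δz = 0.215/33 = 6.5 × 10⁻³ kg m⁻⁴
  153–210 m: Δρ/Δz = 0.604/57 = 0.011 kg m⁻⁴
The largest gradient is in the 153–210 m interval — the pycnocline.

153–210 m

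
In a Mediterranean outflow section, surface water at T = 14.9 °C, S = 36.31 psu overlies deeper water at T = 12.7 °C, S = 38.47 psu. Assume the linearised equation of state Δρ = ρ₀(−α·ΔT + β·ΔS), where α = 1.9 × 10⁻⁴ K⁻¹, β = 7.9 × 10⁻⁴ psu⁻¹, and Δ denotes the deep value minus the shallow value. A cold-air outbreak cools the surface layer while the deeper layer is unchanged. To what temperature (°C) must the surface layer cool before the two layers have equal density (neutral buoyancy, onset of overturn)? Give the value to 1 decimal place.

Neutral buoyancy requires Δρ = 0, i.e. −α(T_deep − T_surf′) + β(S_deep − S_surf) = 0.
T_surf′ = T_deep − (β/α)·ΔS = 12.7 − (7.9 × 10⁻⁴/1.9 × 10⁻⁴)·(+2.16) = 3.719 °C.
Cooling required: 14.9 − (3.719) = 11.181 °C.

3.7 °C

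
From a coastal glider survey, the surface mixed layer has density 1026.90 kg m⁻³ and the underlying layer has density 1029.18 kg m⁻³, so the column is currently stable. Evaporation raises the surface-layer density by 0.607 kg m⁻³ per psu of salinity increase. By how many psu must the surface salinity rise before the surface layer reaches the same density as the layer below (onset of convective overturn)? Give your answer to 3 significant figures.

Density deficit of the surface layer: 1029.18 − 1026.90 = 2.28 kg m⁻³.
Required change = 2.28 / 0.607 = 3.76 psu.

3.76 psu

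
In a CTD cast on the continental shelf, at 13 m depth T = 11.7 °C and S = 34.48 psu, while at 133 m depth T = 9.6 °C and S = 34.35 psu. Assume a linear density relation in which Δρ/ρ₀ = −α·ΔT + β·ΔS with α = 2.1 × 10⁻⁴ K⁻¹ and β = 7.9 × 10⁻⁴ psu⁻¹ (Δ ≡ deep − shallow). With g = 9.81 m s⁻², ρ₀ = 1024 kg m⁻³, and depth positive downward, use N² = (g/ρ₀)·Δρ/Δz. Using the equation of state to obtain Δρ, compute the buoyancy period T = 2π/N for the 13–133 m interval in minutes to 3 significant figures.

ΔT = -2.1 K, ΔS = -0.13 psu (deep − shallow).
Δρ/ρ₀ = −αΔT + βΔS = 4.41 × 10⁻⁴ − 1.027 × 10⁻⁴ = 3.383 × 10⁻⁴, so Δρ ≈ 0.3464 kg m⁻³.
N² = (g/ρ₀)·Δρ/Δz = g·(Δρ/ρ₀)/Δz = 9.81 × 3.383 × 10⁻⁴ / 120 = 2.7656 × 10⁻⁵ s⁻².
N = √(2.7656 × 10⁻⁵) = 5.2589 × 10⁻³ rad s⁻¹ → T = 2π/N = 1.1948 × 10³ s = 19.913 min ≈ 19.9 min.

19.9 min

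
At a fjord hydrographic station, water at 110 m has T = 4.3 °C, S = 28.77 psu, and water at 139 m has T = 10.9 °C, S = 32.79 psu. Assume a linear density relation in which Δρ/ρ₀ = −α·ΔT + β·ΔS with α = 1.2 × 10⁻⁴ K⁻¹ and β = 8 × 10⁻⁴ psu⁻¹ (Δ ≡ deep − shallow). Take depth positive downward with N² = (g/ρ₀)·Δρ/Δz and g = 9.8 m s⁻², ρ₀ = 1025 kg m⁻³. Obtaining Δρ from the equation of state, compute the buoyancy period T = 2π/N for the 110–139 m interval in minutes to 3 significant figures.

3.66 min

ΔT = +6.6 K, ΔS = +4.02 psu (deep − shallow).
Δρ/ρ₀ = −αΔT + βΔS = -7.92 × 10⁻⁴ + 3.216 × 10⁻³ = 2.424 × 10⁻³, so Δρ ≈ 2.485 kg m⁻³.
N² = (g/ρ₀)·Δρ/Δz = g·(Δρ/ρ₀)/Δz = 9.8 × 2.424 × 10⁻³ / 29 = 8.1914 × 10⁻⁴ s⁻².
N = √(8.1914 × 10⁻⁴) = 0.028621 rad s⁻¹ → T = 2π/N = 219.53 s = 3.6588 min ≈ 3.66 min.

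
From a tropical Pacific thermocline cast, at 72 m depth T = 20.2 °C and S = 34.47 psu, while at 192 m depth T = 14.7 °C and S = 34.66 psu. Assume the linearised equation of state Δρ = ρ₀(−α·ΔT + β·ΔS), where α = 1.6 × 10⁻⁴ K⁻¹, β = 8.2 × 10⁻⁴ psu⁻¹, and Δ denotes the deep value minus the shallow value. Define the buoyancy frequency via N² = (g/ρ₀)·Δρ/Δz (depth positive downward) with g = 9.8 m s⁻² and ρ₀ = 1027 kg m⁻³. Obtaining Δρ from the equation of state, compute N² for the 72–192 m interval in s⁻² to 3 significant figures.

8.46 × 10⁻⁵ s⁻²

ΔT = -5.5 K, ΔS = +0.19 psu (deep − shallow).
Δρ/ρ₀ = −αΔT + βΔS = 8.80 × 10⁻⁴ + 1.558 × 10⁻⁴ = 1.0358 × 10⁻³, so Δρ ≈ 1.064 kg m⁻³.
N² = (g/ρ₀)·Δρ/Δz = g·(Δρ/ρ₀)/Δz = 9.8 × 1.0358 × 10⁻³ / 120 = 8.4590 × 10⁻⁵ s⁻² ≈ 8.46 × 10⁻⁵ s⁻².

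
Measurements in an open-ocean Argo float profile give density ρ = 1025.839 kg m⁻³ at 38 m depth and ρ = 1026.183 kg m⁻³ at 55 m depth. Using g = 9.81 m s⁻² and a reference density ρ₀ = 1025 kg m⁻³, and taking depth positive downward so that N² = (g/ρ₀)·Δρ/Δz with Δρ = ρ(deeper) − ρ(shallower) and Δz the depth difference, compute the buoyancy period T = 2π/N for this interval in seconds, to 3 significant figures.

451 s

Δρ = 1026.183 − 1025.839 = 0.344 kg m⁻³ over Δz = 55 − 38 = 17 m.
N² = (9.81/1025) × (0.344/17) = 1.9367 × 10⁻⁴ s⁻².
N = √(1.9367 × 10⁻⁴) = 0.013917 rad s⁻¹, so T = 2π/N = 451.48 s ≈ 451 s.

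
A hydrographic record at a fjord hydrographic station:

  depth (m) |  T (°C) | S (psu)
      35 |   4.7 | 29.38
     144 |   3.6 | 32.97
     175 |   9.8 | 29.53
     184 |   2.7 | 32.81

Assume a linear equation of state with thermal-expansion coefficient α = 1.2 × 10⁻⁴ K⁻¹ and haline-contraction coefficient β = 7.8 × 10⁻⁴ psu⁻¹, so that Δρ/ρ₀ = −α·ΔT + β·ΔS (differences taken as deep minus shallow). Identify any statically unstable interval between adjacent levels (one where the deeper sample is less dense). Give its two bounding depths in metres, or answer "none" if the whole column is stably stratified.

Evaluate Δρ/ρ₀ = −αΔT + βΔS across each adjacent pair:
  35–144 m: −αΔT+βΔS = −(1.2 × 10⁻⁴)(-1.1)+(7.8 × 10⁻⁴)(+3.59) = 2.9 × 10⁻³ → stable
  144–175 m: −αΔT+βΔS = −(1.2 × 10⁻⁴)(+6.2)+(7.8 × 10⁻⁴)(-3.44) = -3.4 × 10⁻³ → UNSTABLE
  175–184 m: −αΔT+βΔS = −(1.2 × 10⁻⁴)(-7.1)+(7.8 × 10⁻⁴)(+3.28) = 3.4 × 10⁻³ → stable
The 144–175 m interval has Δρ < 0: lighter water underlies denser water.

144–175 m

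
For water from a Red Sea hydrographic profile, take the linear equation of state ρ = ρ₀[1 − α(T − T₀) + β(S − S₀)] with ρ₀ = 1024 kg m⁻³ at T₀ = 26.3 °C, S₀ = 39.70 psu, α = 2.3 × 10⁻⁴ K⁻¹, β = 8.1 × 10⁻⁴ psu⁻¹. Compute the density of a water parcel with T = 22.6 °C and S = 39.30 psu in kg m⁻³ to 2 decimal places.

1024.54 kg m⁻³

T − T₀ = -3.7 K, S − S₀ = -0.40 psu.
Bracket = 1 − α·(-3.7) + β·(-0.40) = 1 + (5.27 × 10⁻⁴) = 1.0005270.
ρ = 1024 × 1.0005270 = 1024.54 kg m⁻³.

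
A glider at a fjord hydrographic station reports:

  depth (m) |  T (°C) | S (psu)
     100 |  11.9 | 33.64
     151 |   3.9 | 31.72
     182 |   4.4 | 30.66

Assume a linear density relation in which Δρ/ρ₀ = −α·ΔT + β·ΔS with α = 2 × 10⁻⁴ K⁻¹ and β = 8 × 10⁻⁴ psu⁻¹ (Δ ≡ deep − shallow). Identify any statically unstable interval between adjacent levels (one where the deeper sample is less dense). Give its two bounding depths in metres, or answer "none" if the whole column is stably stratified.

Evaluate Δρ/ρ₀ = −αΔT + βΔS across each adjacent pair:
  100–151 m: −αΔT+βΔS = −(2 × 10⁻⁴)(-8.0)+(8 × 10⁻⁴)(-1.92) = 6.4 × 10⁻⁵ → stable
  151–182 m: −αΔT+βΔS = −(2 × 10⁻⁴)(+0.5)+(8 × 10⁻⁴)(-1.06) = -9.5 × 10⁻⁴ → UNSTABLE
The 151–182 m interval has Δρ < 0: lighter water underlies denser water.

151–182 m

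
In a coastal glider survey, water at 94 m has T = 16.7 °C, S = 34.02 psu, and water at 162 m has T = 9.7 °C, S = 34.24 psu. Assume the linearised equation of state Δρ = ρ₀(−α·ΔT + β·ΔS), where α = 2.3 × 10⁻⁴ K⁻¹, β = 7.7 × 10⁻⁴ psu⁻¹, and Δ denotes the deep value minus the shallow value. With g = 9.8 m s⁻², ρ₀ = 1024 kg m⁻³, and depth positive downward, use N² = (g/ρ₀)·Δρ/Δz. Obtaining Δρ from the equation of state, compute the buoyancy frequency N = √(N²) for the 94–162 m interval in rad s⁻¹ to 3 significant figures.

0.0160 rad s⁻¹

ΔT = -7.0 K, ΔS = +0.22 psu (deep − shallow).
Δρ/ρ₀ = −αΔT + βΔS = 1.61 × 10⁻³ + 1.694 × 10⁻⁴ = 1.7794 × 10⁻³, so Δρ ≈ 1.822 kg m⁻³.
N² = (g/ρ₀)·Δρ/Δz = g·(Δρ/ρ₀)/Δz = 9.8 × 1.7794 × 10⁻³ / 68 = 2.5644 × 10⁻⁴ s⁻².
N = √(2.5644 × 10⁻⁴) = 0.016014 rad s⁻¹ ≈ 0.0160 rad s⁻¹.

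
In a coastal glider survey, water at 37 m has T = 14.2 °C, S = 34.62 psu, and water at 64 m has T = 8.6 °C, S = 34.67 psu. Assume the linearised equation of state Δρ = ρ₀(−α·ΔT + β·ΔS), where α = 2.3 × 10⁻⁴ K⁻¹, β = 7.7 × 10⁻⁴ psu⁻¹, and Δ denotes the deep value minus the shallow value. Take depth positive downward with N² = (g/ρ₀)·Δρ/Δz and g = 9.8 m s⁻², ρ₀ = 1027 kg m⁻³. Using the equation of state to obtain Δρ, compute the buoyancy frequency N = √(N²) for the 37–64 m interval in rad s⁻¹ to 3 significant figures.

0.0219 rad s⁻¹

ΔT = -5.6 K, ΔS = +0.05 psu (deep − shallow).
Δρ/ρ₀ = −αΔT + βΔS = 1.288 × 10⁻³ + 3.85 × 10⁻⁵ = 1.3265 × 10⁻³, so Δρ ≈ 1.362 kg m⁻³.
N² = (g/ρ₀)·Δρ/Δz = g·(Δρ/ρ₀)/Δz = 9.8 × 1.3265 × 10⁻³ / 27 = 4.8147 × 10⁻⁴ s⁻².
N = √(4.8147 × 10⁻⁴) = 0.021942 rad s⁻¹ ≈ 0.0219 rad s⁻¹.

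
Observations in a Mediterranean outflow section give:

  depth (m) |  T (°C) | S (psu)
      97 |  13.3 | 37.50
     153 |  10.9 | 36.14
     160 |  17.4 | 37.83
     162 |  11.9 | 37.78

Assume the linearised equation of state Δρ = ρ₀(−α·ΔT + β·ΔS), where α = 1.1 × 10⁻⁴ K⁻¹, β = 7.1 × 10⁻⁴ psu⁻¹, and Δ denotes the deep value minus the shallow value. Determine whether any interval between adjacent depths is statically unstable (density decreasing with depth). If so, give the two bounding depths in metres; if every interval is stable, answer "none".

Evaluate Δρ/ρ₀ = −αΔT + βΔS across each adjacent pair:
  97–153 m: −αΔT+βΔS = −(1.1 × 10⁻⁴)(-2.4)+(7.1 × 10⁻⁴)(-1.36) = -7.0 × 10⁻⁴ → UNSTABLE
  153–160 m: −αΔT+βΔS = −(1.1 × 10⁻⁴)(+6.5)+(7.1 × 10⁻⁴)(+1.69) = 4.8 × 10⁻⁴ → stable
  160–162 m: −αΔT+βΔS = −(1.1 × 10⁻⁴)(-5.5)+(7.1 × 10⁻⁴)(-0.05) = 5.7 × 10⁻⁴ → stable
The 97–153 m interval has Δρ < 0: lighter water underlies denser water.

97–153 m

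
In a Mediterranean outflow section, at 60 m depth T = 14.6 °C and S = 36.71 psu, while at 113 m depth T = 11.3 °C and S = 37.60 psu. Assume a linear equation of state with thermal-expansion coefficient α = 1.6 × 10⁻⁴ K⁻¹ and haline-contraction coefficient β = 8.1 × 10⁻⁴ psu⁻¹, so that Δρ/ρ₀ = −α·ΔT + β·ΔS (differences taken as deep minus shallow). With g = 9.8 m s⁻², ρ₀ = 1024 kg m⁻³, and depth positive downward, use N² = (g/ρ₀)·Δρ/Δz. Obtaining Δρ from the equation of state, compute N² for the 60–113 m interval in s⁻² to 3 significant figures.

ΔT = -3.3 K, ΔS = +0.89 psu (deep − shallow).
Δρ/ρ₀ = −αΔT + βΔS = 5.28 × 10⁻⁴ + 7.209 × 10⁻⁴ = 1.2489 × 10⁻³, so Δρ ≈ 1.279 kg m⁻³.
N² = (g/ρ₀)·Δρ/Δz = g·(Δρ/ρ₀)/Δz = 9.8 × 1.2489 × 10⁻³ / 53 = 2.3093 × 10⁻⁴ s⁻² ≈ 2.31 × 10⁻⁴ s⁻².

2.31 × 10⁻⁴ s⁻²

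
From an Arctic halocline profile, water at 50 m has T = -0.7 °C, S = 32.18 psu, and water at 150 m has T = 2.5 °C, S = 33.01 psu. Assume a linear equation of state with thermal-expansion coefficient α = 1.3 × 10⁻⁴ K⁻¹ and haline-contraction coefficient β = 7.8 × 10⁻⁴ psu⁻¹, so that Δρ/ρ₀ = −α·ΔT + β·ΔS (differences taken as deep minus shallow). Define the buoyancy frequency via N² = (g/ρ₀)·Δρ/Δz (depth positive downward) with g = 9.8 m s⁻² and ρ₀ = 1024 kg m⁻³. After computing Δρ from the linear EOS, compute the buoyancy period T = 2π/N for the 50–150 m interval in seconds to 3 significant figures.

ΔT = +3.2 K, ΔS = +0.83 psu (deep − shallow).
Δρ/ρ₀ = −αΔT + βΔS = -4.16 × 10⁻⁴ + 6.474 × 10⁻⁴ = 2.314 × 10⁻⁴, so Δρ ≈ 0.2370 kg m⁻³.
N² = (g/ρ₀)·Δρ/Δz = g·(Δρ/ρ₀)/Δz = 9.8 × 2.314 × 10⁻⁴ / 100 = 2.2677 × 10⁻⁵ s⁻².
N = √(2.2677 × 10⁻⁵) = 4.7620 × 10⁻³ rad s⁻¹ → T = 2π/N = 1.3194 × 10³ s ≈ 1.32 × 10³ s.

1.32 × 10³ s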